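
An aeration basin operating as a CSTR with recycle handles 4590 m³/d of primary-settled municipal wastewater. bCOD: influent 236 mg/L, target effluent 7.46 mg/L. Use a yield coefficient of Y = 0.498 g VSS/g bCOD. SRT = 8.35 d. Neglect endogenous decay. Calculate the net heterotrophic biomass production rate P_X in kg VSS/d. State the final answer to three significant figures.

P_X ≈ 522 kg VSS/d

Since k_d ≈ 0, Y_obs = Y = 0.498 g VSS/g bCOD.
Mass of bCOD removed per day: Q(S₀ − S) = 4590 × 228.5 g/m³ = 1049 kg/d.
Net biomass production P_X = Y_obs × Q·(S₀ − S) = 0.4980 × 1049 = 522.4 kg VSS/d.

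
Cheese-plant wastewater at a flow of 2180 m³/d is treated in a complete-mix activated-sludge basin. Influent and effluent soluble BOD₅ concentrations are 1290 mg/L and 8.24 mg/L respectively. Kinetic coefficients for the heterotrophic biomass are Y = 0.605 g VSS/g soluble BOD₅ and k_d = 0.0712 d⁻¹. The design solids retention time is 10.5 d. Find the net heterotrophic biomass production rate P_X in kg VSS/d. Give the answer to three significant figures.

P_X ≈ 967 kg VSS/d

Observed yield with endogenous decay: Y_obs = Y / (1 + k_d·θ_c) = 0.605 / (1 + 0.0712 × 10.5) = 0.605 / 1.748 = 0.3462 g VSS/g soluble BOD₅.
ΔS = 1290 − 8.24 = 1282 mg/L, so the substrate removal rate is 2180 × 1282/1000 = 2794 kg soluble BOD₅/d.
Biomass produced: P_X = Y_obs·Q·ΔS = 0.3462 × 2794 ≈ 967.3 kg VSS/d.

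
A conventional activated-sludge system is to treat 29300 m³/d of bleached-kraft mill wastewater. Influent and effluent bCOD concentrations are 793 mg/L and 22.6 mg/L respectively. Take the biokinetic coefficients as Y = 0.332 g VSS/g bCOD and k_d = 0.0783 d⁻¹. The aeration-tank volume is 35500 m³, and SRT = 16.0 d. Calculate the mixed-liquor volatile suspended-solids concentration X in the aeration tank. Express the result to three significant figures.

X ≈ 1500 mg/L

Solving the biomass balance for X: X = Y Q (S₀−S) θ_c / [V (1+k_d θ_c)] = 0.332 × 29300 × (793 − 22.6) × 16.0 / [35500 × (1 + 0.0783 × 16.0)] = 1499 mg/L.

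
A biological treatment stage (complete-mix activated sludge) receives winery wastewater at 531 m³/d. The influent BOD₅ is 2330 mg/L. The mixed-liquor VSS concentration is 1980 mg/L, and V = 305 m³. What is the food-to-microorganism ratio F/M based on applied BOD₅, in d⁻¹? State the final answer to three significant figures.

F/M ≈ 2.05 d⁻¹

F/M = applied load / biomass = Q·S₀/(V·X) = 531 × 2330 / (305.0 × 1980) = 2.049 d⁻¹.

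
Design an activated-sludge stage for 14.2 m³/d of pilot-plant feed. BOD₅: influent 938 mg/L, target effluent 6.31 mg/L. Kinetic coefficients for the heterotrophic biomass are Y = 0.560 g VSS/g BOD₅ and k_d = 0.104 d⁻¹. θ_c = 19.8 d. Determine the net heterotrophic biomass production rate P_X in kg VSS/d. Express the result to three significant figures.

P_X ≈ 2.42 kg VSS/d

Correct the yield for decay: Y_obs = Y/(1 + k_d θ_c) = 0.560 / (1 + 0.104 × 19.8) = 0.560 / 3.059 = 0.1831.
Q·(S₀ − S) = 14.2 × (938 − 6.31) × 10⁻³ = 13.23 kg/d removed.
Biomass produced: P_X = Y_obs·Q·ΔS = 0.1831 × 13.23 ≈ 2.422 kg VSS/d.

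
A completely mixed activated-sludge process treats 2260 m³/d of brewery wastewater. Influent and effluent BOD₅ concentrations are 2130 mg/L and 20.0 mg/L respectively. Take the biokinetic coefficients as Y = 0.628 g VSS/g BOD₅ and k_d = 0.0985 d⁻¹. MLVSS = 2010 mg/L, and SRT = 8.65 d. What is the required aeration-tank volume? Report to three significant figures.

V ≈ 6960 m³

Rearranging the biomass balance for a CMAS with decay, V = Y·Q·ΔS·θ_c / [X·(1+k_d θ_c)] = 0.628 × 2260 × (2130 − 20.0) × 8.65 / [2010 × (1 + 0.0985 × 8.65)] = 2.59×10^7 / 3723 = 6959 m³.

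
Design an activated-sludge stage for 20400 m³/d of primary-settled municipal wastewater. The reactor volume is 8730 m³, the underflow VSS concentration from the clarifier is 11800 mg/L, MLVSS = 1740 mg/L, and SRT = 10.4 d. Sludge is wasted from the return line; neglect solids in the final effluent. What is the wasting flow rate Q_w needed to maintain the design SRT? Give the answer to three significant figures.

Q_w = (V·X)/(θ_c X_r) = 8730 × 1740 / (10.4 × 11800) = 123.8 m³/d.

Q_w ≈ 124 m³/d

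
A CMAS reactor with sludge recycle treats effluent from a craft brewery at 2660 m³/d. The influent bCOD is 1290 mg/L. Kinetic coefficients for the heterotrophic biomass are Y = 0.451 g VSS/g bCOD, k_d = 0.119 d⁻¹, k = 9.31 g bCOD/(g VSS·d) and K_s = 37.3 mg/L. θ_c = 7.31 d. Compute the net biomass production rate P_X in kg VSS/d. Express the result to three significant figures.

P_X ≈ 826 kg VSS/d

From the Monod/SRT balance for a CMAS, S = K_s·(1+k_d θ_c)/[θ_c·(Y k − k_d) − 1] = 37.3 × (1 + 0.119 × 7.31) / [7.31 × (0.451 × 9.31 − 0.119) − 1] = 69.75 / 28.82 = 2.420 mg/L.
Correct the yield for decay: Y_obs = Y/(1 + k_d θ_c) = 0.451 / (1 + 0.119 × 7.31) = 0.451 / 1.870 = 0.2412.
Q·(S₀ − S) = 2660 × (1290 − 2.42) × 10⁻³ = 3425 kg/d removed.
Biomass produced: P_X = Y_obs·Q·ΔS = 0.2412 × 3425 ≈ 826.1 kg VSS/d.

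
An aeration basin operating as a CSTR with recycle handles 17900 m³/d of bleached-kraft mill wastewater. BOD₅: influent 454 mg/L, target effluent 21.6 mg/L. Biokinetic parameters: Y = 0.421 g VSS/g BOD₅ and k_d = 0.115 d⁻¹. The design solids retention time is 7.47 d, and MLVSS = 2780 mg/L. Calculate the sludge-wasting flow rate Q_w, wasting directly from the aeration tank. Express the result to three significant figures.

From the SRT design equation V = Y Q (S₀−S) θ_c / [X (1 + k_d θ_c)] = 0.421 × 17900 × (454 − 21.6) × 7.47 / [2780 × (1 + 0.115 × 7.47)] = 2.43×10^7 / 5168 = 4710 m³.
Wasting from the aeration tank: Q_w = V / θ_c = 4710 / 7.47 = 630.5 m³/d.

Q_w ≈ 630 m³/d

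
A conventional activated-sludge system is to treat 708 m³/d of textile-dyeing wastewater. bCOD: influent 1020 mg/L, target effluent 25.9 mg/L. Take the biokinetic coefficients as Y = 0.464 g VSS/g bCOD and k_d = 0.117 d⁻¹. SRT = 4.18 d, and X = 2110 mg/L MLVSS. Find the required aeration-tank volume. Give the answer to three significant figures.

Steady-state biomass mass balance: V·X·(1 + k_d·θ_c) = Y·Q·(S₀ − S)·θ_c, so V = 0.464 × 708 × (1020 − 25.9) × 4.18 / [2110 × (1 + 0.117 × 4.18)] = 1.37×10^6 / 3142 = 434.5 m³.

V ≈ 434 m³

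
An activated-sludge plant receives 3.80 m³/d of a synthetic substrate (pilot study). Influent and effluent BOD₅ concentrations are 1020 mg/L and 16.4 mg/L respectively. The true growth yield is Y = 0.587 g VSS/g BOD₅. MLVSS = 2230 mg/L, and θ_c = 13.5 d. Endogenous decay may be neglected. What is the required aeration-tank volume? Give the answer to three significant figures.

V ≈ 13.6 m³

Biomass mass balance (decay neglected): V·X = Y·Q·(S₀ − S)·θ_c, so V = 0.587 × 3.80 × (1020 − 16.4) × 13.5 / 2230 = 13.55 m³.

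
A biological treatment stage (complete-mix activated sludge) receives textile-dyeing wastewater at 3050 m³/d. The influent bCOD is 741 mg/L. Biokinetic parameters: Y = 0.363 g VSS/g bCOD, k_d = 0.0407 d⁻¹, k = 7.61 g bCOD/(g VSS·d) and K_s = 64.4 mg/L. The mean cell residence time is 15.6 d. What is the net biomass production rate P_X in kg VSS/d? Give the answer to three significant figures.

P_X ≈ 500 kg VSS/d

For a completely mixed reactor with recycle the Lawrence–McCarty relation gives S = K_s·(1 + k_d·θ_c) / [θ_c·(Y·k − k_d) − 1] = 64.4 × (1 + 0.0407 × 15.6) / [15.6 × (0.363 × 7.61 − 0.0407) − 1] = 105.3 / 41.46 = 2.540 mg/L.
Y_obs = Y / (1 + k_d θ_c) = 0.363 / (1 + 0.0407 × 15.6) = 0.363 / 1.635 = 0.2220.
Q·(S₀ − S) = 3050 × (741 − 2.54) × 10⁻³ = 2252 kg/d removed.
P_X = Y_obs · Q(S₀ − S) = 0.2220 × 2252 = 500.1 kg VSS/d.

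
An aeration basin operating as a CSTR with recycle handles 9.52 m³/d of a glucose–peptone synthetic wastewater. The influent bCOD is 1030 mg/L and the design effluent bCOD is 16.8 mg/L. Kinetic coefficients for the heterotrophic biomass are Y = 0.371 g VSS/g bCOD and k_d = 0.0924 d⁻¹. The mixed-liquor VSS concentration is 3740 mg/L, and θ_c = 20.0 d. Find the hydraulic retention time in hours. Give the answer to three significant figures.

Steady-state biomass mass balance: V·X·(1 + k_d·θ_c) = Y·Q·(S₀ − S)·θ_c, so V = 0.371 × 9.52 × (1030 − 16.8) × 20.0 / [3740 × (1 + 0.0924 × 20.0)] = 7.16×10^4 / 10652 = 6.719 m³.
τ = V/Q = 6.719/9.52 = 0.7058 d, or 16.94 h.

τ ≈ 16.9 h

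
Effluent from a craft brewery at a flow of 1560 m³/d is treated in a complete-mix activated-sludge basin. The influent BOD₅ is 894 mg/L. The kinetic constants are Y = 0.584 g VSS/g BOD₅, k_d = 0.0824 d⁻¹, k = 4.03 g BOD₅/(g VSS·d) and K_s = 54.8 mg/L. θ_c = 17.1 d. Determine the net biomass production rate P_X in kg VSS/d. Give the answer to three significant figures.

P_X ≈ 337 kg VSS/d

Effluent substrate depends only on kinetics and SRT: S = K_s(1 + k_d θ_c) / [θ_c(Yk − k_d) − 1] = 54.8 × (1 + 0.0824 × 17.1) / [17.1 × (0.584 × 4.03 − 0.0824) − 1] = 132.0 / 37.84 = 3.489 mg/L.
The observed yield is Y_obs = Y/(1 + k_d·θ_c) = 0.584 / (1 + 0.0824 × 17.1) = 0.584 / 2.409 = 0.2424 g VSS per g BOD₅ removed.
ΔS = 894 − 3.49 = 890.5 mg/L, so the substrate removal rate is 1560 × 890.5/1000 = 1389 kg BOD₅/d.
Net biomass production P_X = Y_obs × Q·(S₀ − S) = 0.2424 × 1389 = 336.8 kg VSS/d.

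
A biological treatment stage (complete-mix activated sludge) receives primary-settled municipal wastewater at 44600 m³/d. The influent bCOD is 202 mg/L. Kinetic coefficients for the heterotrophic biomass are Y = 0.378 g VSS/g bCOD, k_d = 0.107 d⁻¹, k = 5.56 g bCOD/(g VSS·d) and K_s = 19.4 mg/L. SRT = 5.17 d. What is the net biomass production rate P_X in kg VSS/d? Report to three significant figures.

Effluent substrate depends only on kinetics and SRT: S = K_s(1 + k_d θ_c) / [θ_c(Yk − k_d) − 1] = 19.4 × (1 + 0.107 × 5.17) / [5.17 × (0.378 × 5.56 − 0.107) − 1] = 30.13 / 9.312 = 3.236 mg/L.
Observed yield with endogenous decay: Y_obs = Y / (1 + k_d·θ_c) = 0.378 / (1 + 0.107 × 5.17) = 0.378 / 1.553 = 0.2434 g VSS/g bCOD.
ΔS = 202 − 3.24 = 198.8 mg/L, so the substrate removal rate is 44600 × 198.8/1000 = 8865 kg bCOD/d.
P_X = Y_obs · Q(S₀ − S) = 0.2434 × 8865 = 2157 kg VSS/d.

P_X ≈ 2160 kg VSS/d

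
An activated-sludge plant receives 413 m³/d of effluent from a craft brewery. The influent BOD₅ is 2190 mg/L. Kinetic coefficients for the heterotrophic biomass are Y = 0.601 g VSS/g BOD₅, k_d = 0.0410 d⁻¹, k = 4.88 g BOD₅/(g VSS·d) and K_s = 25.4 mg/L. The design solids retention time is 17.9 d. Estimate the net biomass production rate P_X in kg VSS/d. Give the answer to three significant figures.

P_X ≈ 313 kg VSS/d

Effluent substrate depends only on kinetics and SRT: S = K_s(1 + k_d θ_c) / [θ_c(Yk − k_d) − 1] = 25.4 × (1 + 0.0410 × 17.9) / [17.9 × (0.601 × 4.88 − 0.0410) − 1] = 44.04 / 50.76 = 0.8676 mg/L.
Y_obs = Y / (1 + k_d θ_c) = 0.601 / (1 + 0.0410 × 17.9) = 0.601 / 1.734 = 0.3466.
Mass of BOD₅ removed per day: Q(S₀ − S) = 413 × 2189 g/m³ = 904.1 kg/d.
Biomass produced: P_X = Y_obs·Q·ΔS = 0.3466 × 904.1 ≈ 313.4 kg VSS/d.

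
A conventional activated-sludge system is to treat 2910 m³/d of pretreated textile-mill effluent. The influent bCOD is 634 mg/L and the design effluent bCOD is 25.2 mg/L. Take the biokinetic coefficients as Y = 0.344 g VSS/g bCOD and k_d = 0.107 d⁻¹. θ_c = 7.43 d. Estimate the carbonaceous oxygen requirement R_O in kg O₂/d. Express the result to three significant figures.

R_O ≈ 1290 kg O₂/d

Y_obs = Y / (1 + k_d θ_c) = 0.344 / (1 + 0.107 × 7.43) = 0.344 / 1.795 = 0.1916.
Substrate removed = Q·(S₀ − S) = 2910 m³/d × (634 − 25.2) g/m³ = 1.77×10^6 g/d = 1772 kg/d.
Biomass synthesised: P_X = Y_obs × 1772 = 339.5 kg VSS/d.
R_O = Q·ΔS − 1.42 P_X = 1772 − 482.1 = 1289 kg O₂/d.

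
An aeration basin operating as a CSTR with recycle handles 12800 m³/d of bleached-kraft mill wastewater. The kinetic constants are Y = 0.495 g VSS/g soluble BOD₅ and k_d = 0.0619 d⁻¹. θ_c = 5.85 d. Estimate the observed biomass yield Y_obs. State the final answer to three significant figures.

Observed yield with endogenous decay: Y_obs = Y / (1 + k_d·θ_c) = 0.495 / (1 + 0.0619 × 5.85) = 0.495 / 1.362 = 0.3634 g VSS/g soluble BOD₅.

Y_obs ≈ 0.363 g VSS/g soluble BOD₅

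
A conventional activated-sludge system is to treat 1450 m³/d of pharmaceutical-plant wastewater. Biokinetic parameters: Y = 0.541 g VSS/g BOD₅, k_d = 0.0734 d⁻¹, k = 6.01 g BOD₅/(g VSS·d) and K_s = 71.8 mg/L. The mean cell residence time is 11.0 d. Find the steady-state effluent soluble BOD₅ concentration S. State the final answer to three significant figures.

S ≈ 3.82 mg/L

Effluent substrate depends only on kinetics and SRT: S = K_s(1 + k_d θ_c) / [θ_c(Yk − k_d) − 1] = 71.8 × (1 + 0.0734 × 11.0) / [11.0 × (0.541 × 6.01 − 0.0734) − 1] = 129.8 / 33.96 = 3.822 mg/L.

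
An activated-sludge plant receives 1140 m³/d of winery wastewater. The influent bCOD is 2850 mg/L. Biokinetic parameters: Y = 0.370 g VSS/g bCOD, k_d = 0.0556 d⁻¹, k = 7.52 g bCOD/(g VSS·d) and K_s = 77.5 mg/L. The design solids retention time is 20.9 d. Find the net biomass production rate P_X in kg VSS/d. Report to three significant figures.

P_X ≈ 555 kg VSS/d

From the Monod/SRT balance for a CMAS, S = K_s·(1+k_d θ_c)/[θ_c·(Y k − k_d) − 1] = 77.5 × (1 + 0.0556 × 20.9) / [20.9 × (0.370 × 7.52 − 0.0556) − 1] = 167.6 / 55.99 = 2.993 mg/L.
Observed yield with endogenous decay: Y_obs = Y / (1 + k_d·θ_c) = 0.370 / (1 + 0.0556 × 20.9) = 0.370 / 2.162 = 0.1711 g VSS/g bCOD.
Q·(S₀ − S) = 1140 × (2850 − 2.99) × 10⁻³ = 3246 kg/d removed.
Net biomass production P_X = Y_obs × Q·(S₀ − S) = 0.1711 × 3246 = 555.4 kg VSS/d.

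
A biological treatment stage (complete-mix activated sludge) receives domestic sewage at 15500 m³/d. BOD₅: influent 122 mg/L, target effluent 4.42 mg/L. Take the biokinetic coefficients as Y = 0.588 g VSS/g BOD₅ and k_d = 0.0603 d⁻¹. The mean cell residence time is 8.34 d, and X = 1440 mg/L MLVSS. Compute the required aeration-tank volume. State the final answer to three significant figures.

V ≈ 4130 m³

Steady-state biomass mass balance: V·X·(1 + k_d·θ_c) = Y·Q·(S₀ − S)·θ_c, so V = 0.588 × 15500 × (122 − 4.42) × 8.34 / [1440 × (1 + 0.0603 × 8.34)] = 8.94×10^6 / 2164 = 4130 m³.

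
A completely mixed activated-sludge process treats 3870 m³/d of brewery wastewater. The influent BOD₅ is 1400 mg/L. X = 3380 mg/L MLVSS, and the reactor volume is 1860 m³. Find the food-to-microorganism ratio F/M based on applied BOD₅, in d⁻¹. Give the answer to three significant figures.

Food-to-microorganism ratio F/M = Q S₀ / (V X) = 3870 × 1400 / (1860 × 3380) = 0.8618 d⁻¹.

F/M ≈ 0.862 d⁻¹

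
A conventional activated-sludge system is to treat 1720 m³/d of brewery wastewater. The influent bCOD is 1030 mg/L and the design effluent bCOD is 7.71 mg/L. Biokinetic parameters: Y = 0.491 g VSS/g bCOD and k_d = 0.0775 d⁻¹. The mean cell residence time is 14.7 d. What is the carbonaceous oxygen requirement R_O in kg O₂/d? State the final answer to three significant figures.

R_O ≈ 1190 kg O₂/d

Y_obs = Y / (1 + k_d θ_c) = 0.491 / (1 + 0.0775 × 14.7) = 0.491 / 2.139 = 0.2295.
Mass of bCOD removed per day: Q(S₀ − S) = 1720 × 1022 g/m³ = 1758 kg/d.
Net sludge production P_X = 0.2295 × 1758 = 403.6 kg VSS/d.
R_O = Q·(S₀ − S) − 1.42·P_X = 1758 − 1.42 × 403.6 = 1185 kg O₂/d.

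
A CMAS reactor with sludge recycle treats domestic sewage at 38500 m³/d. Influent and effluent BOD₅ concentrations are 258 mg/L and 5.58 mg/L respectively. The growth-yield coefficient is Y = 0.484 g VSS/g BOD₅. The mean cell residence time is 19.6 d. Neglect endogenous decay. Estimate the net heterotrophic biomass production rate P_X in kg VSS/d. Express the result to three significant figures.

P_X ≈ 4700 kg VSS/d

Since k_d ≈ 0, Y_obs = Y = 0.484 g VSS/g BOD₅.
Mass of BOD₅ removed per day: Q(S₀ − S) = 38500 × 252.4 g/m³ = 9718 kg/d.
Biomass produced: P_X = Y_obs·Q·ΔS = 0.4840 × 9718 ≈ 4704 kg VSS/d.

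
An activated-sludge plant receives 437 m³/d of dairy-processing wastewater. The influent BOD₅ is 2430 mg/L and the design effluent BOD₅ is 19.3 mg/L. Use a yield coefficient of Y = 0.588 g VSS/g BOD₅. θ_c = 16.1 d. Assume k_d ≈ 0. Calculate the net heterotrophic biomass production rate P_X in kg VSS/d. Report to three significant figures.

P_X ≈ 619 kg VSS/d

No decay correction is needed, so Y_obs = Y = 0.588.
Mass of BOD₅ removed per day: Q(S₀ − S) = 437 × 2411 g/m³ = 1053 kg/d.
Net biomass production P_X = Y_obs × Q·(S₀ − S) = 0.5880 × 1053 = 619.4 kg VSS/d.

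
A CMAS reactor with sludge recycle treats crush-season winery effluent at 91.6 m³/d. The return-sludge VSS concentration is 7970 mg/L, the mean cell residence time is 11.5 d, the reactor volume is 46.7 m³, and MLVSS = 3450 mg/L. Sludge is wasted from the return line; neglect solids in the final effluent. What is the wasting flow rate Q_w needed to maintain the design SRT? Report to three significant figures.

Q_w ≈ 1.76 m³/d

Q_w = (V·X)/(θ_c X_r) = 46.70 × 3450 / (11.5 × 7970) = 1.758 m³/d.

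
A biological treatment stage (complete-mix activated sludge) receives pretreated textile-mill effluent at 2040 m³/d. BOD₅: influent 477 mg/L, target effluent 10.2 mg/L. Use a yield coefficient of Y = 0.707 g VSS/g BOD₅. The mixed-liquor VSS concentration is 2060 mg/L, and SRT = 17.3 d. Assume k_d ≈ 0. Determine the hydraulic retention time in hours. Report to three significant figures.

V·X = Y·Q·ΔS·θ_c gives V = 0.707 × 2040 × (477 − 10.2) × 17.3 / 2060 = 5654 m³.
HRT = V/Q = 5654 m³ / 2040 m³·d⁻¹ = 2.772 d × 24 = 66.52 h.

τ ≈ 66.5 h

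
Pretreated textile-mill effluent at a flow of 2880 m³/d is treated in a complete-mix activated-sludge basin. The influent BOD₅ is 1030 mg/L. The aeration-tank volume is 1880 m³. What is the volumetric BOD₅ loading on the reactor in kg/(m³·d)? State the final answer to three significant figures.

L_v ≈ 1.58 kg BOD₅/(m³·d)

L_v = Q S₀ / V = 2880 × 1030 × 10⁻³ / 1880 = 1.578 kg/(m³·d).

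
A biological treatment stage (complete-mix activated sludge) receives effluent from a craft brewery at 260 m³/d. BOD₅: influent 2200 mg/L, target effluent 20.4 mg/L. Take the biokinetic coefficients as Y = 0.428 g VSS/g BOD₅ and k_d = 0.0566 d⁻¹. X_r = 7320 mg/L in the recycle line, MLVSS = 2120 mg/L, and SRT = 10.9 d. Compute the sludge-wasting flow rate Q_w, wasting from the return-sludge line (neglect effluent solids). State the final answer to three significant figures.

Q_w ≈ 20.5 m³/d

Rearranging the biomass balance for a CMAS with decay, V = Y·Q·ΔS·θ_c / [X·(1+k_d θ_c)] = 0.428 × 260 × (2200 − 20.4) × 10.9 / [2120 × (1 + 0.0566 × 10.9)] = 2.64×10^6 / 3428 = 771.2 m³.
θ_c = V·X/(Q_w·X_r) when wasting from the recycle, so Q_w = V·X/(θ_c·X_r) = 771.2 × 2120 / (10.9 × 7320) = 20.49 m³/d.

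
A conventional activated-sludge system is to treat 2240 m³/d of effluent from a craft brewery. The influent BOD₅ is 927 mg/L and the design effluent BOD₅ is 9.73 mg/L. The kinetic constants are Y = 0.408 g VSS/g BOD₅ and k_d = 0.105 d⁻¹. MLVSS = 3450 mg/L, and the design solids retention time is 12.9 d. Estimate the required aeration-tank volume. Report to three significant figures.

From the SRT design equation V = Y Q (S₀−S) θ_c / [X (1 + k_d θ_c)] = 0.408 × 2240 × (927 − 9.73) × 12.9 / [3450 × (1 + 0.105 × 12.9)] = 1.08×10^7 / 8123 = 1331 m³.

V ≈ 1330 m³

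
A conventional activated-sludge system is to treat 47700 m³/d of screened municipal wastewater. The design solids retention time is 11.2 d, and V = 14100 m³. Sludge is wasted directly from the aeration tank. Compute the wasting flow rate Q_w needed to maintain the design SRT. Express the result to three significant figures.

For wasting at MLVSS concentration, Q_w = V/θ_c = 14100/11.2 = 1259 m³/d.

Q_w ≈ 1260 m³/d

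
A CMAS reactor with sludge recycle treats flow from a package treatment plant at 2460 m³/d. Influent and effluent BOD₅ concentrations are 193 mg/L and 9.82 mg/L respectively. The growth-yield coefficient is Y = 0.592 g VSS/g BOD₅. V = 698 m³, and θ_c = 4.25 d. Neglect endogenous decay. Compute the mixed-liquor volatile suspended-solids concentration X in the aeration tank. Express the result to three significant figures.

X ≈ 1620 mg/L

X = Y·Q·ΔS·θ_c / V = 0.592 × 2460 × (193 − 9.82) × 4.25 / 698 = 1624 mg/L.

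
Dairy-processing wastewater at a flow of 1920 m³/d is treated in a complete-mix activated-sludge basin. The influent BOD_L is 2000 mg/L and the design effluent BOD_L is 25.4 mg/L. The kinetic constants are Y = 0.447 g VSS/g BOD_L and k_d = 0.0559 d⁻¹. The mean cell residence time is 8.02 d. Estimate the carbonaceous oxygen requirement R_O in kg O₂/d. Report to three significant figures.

R_O ≈ 2130 kg O₂/d

Y_obs = Y / (1 + k_d θ_c) = 0.447 / (1 + 0.0559 × 8.02) = 0.447 / 1.448 = 0.3086.
Mass of BOD_L removed per day: Q(S₀ − S) = 1920 × 1975 g/m³ = 3791 kg/d.
P_X = Y_obs·Q·(S₀ − S) = 0.3086 × 3791 = 1170 kg VSS/d.
Carbonaceous O₂ demand = substrate oxidised − cell-mass equivalent = 3791 − 1.42 × 1170 = 2130 kg O₂/d.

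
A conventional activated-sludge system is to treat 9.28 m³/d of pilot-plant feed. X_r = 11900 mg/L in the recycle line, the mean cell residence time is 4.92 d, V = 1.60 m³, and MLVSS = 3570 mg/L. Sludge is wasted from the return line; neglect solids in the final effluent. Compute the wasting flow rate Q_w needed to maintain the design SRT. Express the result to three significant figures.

θ_c = V·X/(Q_w·X_r) when wasting from the recycle, so Q_w = V·X/(θ_c·X_r) = 1.600 × 3570 / (4.92 × 11900) = 0.09756 m³/d.

Q_w ≈ 0.0976 m³/d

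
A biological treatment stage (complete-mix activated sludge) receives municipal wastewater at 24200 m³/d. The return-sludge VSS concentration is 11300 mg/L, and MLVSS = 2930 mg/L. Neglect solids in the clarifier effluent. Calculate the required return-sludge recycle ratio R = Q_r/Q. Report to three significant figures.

R ≈ 0.350

R = Q_r/Q = X/(X_r − X) = 2930 / (11300 − 2930) = 0.3501.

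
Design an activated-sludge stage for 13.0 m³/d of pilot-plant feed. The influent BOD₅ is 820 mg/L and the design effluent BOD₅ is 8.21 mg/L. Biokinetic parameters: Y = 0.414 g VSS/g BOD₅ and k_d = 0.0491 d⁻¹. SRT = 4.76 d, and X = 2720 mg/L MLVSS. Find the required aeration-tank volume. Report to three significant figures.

V ≈ 6.20 m³

Steady-state biomass mass balance: V·X·(1 + k_d·θ_c) = Y·Q·(S₀ − S)·θ_c, so V = 0.414 × 13.0 × (820 − 8.21) × 4.76 / [2720 × (1 + 0.0491 × 4.76)] = 2.08×10^4 / 3356 = 6.197 m³.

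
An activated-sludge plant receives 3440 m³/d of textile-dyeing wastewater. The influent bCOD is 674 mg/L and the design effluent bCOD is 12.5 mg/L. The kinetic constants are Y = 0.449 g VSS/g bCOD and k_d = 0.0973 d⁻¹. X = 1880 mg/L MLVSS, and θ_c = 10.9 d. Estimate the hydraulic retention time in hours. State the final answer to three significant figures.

τ ≈ 20.1 h

Rearranging the biomass balance for a CMAS with decay, V = Y·Q·ΔS·θ_c / [X·(1+k_d θ_c)] = 0.449 × 3440 × (674 − 12.5) × 10.9 / [1880 × (1 + 0.0973 × 10.9)] = 1.11×10^7 / 3874 = 2875 m³.
HRT = V/Q = 2875 m³ / 3440 m³·d⁻¹ = 0.8357 d × 24 = 20.06 h.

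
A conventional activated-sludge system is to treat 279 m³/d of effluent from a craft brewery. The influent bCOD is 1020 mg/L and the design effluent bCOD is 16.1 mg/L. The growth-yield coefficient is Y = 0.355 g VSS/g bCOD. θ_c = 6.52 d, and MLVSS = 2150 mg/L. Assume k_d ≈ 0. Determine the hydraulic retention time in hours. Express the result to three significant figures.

τ ≈ 25.9 h

With k_d = 0 the design equation reduces to V = Y Q (S₀−S) θ_c / X = 0.355 × 279 × (1020 − 16.1) × 6.52 / 2150 = 301.5 m³.
HRT = V/Q = 301.5 m³ / 279 m³·d⁻¹ = 1.081 d × 24 = 25.94 h.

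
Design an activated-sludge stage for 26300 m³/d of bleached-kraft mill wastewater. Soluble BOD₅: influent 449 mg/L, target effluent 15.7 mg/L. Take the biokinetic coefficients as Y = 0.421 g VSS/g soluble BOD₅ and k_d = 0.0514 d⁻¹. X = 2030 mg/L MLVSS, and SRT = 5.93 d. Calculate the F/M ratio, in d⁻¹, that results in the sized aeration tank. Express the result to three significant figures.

From the SRT design equation V = Y Q (S₀−S) θ_c / [X (1 + k_d θ_c)] = 0.421 × 26300 × (449 − 15.7) × 5.93 / [2030 × (1 + 0.0514 × 5.93)] = 2.84×10^7 / 2649 = 10741 m³.
F/M = Q·S₀ / (V·X) = 26300 × 449 / (10741 × 2030) = 0.5416 g soluble BOD₅·(g VSS·d)⁻¹.

F/M ≈ 0.542 d⁻¹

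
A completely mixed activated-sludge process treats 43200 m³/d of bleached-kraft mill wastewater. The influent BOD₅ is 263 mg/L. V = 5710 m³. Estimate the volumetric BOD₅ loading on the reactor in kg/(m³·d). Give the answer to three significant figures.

L_v ≈ 1.99 kg BOD₅/(m³·d)

Applied BOD₅ load per unit volume = Q·S₀/V = (43200 × 263/1000)/5710 = 1.990 kg BOD₅·m⁻³·d⁻¹.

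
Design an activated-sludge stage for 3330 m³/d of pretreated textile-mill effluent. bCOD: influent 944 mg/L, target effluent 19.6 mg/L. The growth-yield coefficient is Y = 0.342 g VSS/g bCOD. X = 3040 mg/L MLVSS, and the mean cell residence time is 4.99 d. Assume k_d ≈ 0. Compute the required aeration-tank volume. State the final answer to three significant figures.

V·X = Y·Q·ΔS·θ_c gives V = 0.342 × 3330 × (944 − 19.6) × 4.99 / 3040 = 1728 m³.

V ≈ 1730 m³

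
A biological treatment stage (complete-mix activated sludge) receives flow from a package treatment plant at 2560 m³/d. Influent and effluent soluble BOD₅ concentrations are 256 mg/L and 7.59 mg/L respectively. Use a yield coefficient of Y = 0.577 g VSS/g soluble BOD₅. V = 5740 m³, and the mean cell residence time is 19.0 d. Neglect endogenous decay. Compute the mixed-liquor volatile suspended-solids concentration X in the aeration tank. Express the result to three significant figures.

X ≈ 1210 mg/L

Without decay, X = Y Q (S₀−S) θ_c / V = 0.577 × 2560 × (256 − 7.59) × 19.0 / 5740 = 1215 mg/L.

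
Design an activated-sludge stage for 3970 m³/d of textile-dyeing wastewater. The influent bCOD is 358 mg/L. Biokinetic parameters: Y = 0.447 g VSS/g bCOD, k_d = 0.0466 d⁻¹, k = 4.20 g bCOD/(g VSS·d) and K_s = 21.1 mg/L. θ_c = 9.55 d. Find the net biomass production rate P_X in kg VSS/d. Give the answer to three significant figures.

Effluent substrate depends only on kinetics and SRT: S = K_s(1 + k_d θ_c) / [θ_c(Yk − k_d) − 1] = 21.1 × (1 + 0.0466 × 9.55) / [9.55 × (0.447 × 4.20 − 0.0466) − 1] = 30.49 / 16.48 = 1.850 mg/L.
Correct the yield for decay: Y_obs = Y/(1 + k_d θ_c) = 0.447 / (1 + 0.0466 × 9.55) = 0.447 / 1.445 = 0.3093.
ΔS = 358 − 1.85 = 356.1 mg/L, so the substrate removal rate is 3970 × 356.1/1000 = 1414 kg bCOD/d.
Net biomass production P_X = Y_obs × Q·(S₀ − S) = 0.3093 × 1414 = 437.4 kg VSS/d.

P_X ≈ 437 kg VSS/d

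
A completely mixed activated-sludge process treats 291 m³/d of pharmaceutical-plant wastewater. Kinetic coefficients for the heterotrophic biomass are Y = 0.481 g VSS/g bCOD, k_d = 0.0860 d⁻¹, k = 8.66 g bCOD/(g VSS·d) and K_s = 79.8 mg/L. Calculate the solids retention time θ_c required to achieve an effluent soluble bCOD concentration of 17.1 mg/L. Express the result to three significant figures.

At the target effluent, Y k S/(K_s+S) = 0.481×8.66×17.1/96.90 = 0.7351 d⁻¹.
θ_c = 1/(μ − k_d) = 1/(0.7351 − 0.0860) = 1/0.6491 = 1.541 d.

θ_c ≈ 1.54 d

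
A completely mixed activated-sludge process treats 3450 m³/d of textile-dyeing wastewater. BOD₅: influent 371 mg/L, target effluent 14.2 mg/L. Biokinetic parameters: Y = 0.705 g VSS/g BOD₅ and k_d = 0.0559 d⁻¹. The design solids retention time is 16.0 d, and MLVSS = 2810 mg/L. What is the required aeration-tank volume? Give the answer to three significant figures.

V ≈ 2610 m³

Steady-state biomass mass balance: V·X·(1 + k_d·θ_c) = Y·Q·(S₀ − S)·θ_c, so V = 0.705 × 3450 × (371 − 14.2) × 16.0 / [2810 × (1 + 0.0559 × 16.0)] = 1.39×10^7 / 5323 = 2608 m³.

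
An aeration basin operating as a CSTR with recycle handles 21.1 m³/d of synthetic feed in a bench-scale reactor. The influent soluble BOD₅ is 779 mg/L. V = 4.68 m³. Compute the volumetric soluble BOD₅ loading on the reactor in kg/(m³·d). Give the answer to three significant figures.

Applied soluble BOD₅ load per unit volume = Q·S₀/V = (21.1 × 779/1000)/4.680 = 3.512 kg soluble BOD₅·m⁻³·d⁻¹.

L_v ≈ 3.51 kg soluble BOD₅/(m³·d)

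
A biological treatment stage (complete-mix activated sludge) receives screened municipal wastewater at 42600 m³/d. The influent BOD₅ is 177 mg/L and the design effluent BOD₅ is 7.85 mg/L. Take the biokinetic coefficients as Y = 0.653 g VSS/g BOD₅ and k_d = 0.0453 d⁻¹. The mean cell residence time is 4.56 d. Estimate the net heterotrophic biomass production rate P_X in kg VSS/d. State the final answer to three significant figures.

P_X ≈ 3900 kg VSS/d

Observed yield with endogenous decay: Y_obs = Y / (1 + k_d·θ_c) = 0.653 / (1 + 0.0453 × 4.56) = 0.653 / 1.207 = 0.5412 g VSS/g BOD₅.
Mass of BOD₅ removed per day: Q(S₀ − S) = 42600 × 169.2 g/m³ = 7206 kg/d.
So the net sludge growth is P_X = 0.5412 × 7206 = 3900 kg VSS/d.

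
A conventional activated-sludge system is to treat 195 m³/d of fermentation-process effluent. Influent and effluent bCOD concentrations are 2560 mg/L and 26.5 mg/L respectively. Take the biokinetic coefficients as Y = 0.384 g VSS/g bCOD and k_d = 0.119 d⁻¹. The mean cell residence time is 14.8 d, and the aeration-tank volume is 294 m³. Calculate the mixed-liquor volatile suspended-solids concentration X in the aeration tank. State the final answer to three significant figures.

X ≈ 3460 mg/L

Solving the biomass balance for X: X = Y Q (S₀−S) θ_c / [V (1+k_d θ_c)] = 0.384 × 195 × (2560 − 26.5) × 14.8 / [294 × (1 + 0.119 × 14.8)] = 3459 mg/L.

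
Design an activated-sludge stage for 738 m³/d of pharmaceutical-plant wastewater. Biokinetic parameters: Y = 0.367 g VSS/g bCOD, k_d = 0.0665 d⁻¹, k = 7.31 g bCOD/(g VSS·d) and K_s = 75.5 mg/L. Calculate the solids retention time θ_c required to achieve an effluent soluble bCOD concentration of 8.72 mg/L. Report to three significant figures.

θ_c ≈ 4.73 d

Specific growth rate at S = 8.72 mg/L: μ = YkS/(K_s+S) = 0.367·7.31·8.72/(75.5+8.72) = 0.2778 d⁻¹.
θ_c = 1/(μ − k_d) = 1/(0.2778 − 0.0665) = 1/0.2113 = 4.733 d.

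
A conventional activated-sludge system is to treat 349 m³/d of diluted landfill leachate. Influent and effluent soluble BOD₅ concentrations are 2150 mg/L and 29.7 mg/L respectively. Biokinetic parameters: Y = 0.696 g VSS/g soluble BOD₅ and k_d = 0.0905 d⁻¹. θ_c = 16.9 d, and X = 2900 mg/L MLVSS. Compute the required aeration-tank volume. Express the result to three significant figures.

V ≈ 1190 m³

Steady-state biomass mass balance: V·X·(1 + k_d·θ_c) = Y·Q·(S₀ − S)·θ_c, so V = 0.696 × 349 × (2150 − 29.7) × 16.9 / [2900 × (1 + 0.0905 × 16.9)] = 8.7×10^6 / 7335 = 1187 m³.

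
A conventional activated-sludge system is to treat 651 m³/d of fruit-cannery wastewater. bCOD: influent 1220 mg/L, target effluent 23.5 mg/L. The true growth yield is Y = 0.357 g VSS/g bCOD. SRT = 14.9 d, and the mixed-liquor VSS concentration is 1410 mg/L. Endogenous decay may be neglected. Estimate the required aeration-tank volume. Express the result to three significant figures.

V ≈ 2940 m³

V·X = Y·Q·ΔS·θ_c gives V = 0.357 × 651 × (1220 − 23.5) × 14.9 / 1410 = 2939 m³.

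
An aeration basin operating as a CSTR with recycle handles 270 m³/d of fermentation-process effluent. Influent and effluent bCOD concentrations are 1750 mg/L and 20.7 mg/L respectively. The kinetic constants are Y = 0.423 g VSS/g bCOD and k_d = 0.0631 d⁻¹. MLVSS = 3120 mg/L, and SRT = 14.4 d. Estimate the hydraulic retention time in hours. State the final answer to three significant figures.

τ ≈ 42.5 h

Rearranging the biomass balance for a CMAS with decay, V = Y·Q·ΔS·θ_c / [X·(1+k_d θ_c)] = 0.423 × 270 × (1750 − 20.7) × 14.4 / [3120 × (1 + 0.0631 × 14.4)] = 2.84×10^6 / 5955 = 477.6 m³.
HRT = V/Q = 477.6 m³ / 270 m³·d⁻¹ = 1.769 d × 24 = 42.45 h.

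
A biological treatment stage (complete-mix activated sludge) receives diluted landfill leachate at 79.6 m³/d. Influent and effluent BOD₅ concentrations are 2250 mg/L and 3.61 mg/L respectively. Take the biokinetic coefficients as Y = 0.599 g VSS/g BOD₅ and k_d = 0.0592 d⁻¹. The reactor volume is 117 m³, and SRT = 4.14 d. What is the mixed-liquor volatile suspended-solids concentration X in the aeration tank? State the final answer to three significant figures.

From V·X·(1 + k_d·θ_c) = Y·Q·(S₀ − S)·θ_c: X = 0.599 × 79.6 × (2250 − 3.61) × 4.14 / [117 × (1 + 0.0592 × 4.14)] = 3044 mg/L.

X ≈ 3040 mg/L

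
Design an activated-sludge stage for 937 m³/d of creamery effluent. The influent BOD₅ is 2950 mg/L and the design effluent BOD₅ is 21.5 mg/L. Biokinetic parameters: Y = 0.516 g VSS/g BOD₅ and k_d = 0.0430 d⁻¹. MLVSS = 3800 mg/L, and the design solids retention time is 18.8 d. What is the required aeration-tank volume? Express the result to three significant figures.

V ≈ 3870 m³

Steady-state biomass mass balance: V·X·(1 + k_d·θ_c) = Y·Q·(S₀ − S)·θ_c, so V = 0.516 × 937 × (2950 − 21.5) × 18.8 / [3800 × (1 + 0.0430 × 18.8)] = 2.66×10^7 / 6872 = 3874 m³.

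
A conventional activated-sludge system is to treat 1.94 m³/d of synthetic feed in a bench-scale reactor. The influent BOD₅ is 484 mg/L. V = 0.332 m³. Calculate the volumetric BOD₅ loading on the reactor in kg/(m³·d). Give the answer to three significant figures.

L_v ≈ 2.83 kg BOD₅/(m³·d)

L_v = Q S₀ / V = 1.94 × 484 × 10⁻³ / 0.3320 = 2.828 kg/(m³·d).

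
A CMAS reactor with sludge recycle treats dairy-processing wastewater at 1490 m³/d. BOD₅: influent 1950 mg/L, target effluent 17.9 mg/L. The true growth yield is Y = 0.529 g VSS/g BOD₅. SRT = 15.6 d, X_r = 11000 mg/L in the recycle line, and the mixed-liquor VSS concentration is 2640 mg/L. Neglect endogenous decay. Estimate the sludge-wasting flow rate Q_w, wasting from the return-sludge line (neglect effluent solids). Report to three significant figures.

Q_w ≈ 138 m³/d

Biomass mass balance (decay neglected): V·X = Y·Q·(S₀ − S)·θ_c, so V = 0.529 × 1490 × (1950 − 17.9) × 15.6 / 2640 = 8999 m³.
Q_w = (V·X)/(θ_c X_r) = 8999 × 2640 / (15.6 × 11000) = 138.4 m³/d.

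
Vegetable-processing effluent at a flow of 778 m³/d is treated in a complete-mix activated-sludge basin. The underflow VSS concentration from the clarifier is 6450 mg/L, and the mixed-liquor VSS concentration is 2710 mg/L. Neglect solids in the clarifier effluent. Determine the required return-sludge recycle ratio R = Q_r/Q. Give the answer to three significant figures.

R ≈ 0.725

Solids balance on the clarifier gives (1+R)X = R·X_r, so R = X/(X_r − X) = 2710 / (6450 − 2710) = 0.7246.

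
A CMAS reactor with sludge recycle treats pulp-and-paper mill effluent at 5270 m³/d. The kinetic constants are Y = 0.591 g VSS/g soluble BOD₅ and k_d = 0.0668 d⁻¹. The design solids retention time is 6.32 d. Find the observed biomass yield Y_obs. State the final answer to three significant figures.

Observed yield with endogenous decay: Y_obs = Y / (1 + k_d·θ_c) = 0.591 / (1 + 0.0668 × 6.32) = 0.591 / 1.422 = 0.4156 g VSS/g soluble BOD₅.

Y_obs ≈ 0.416 g VSS/g soluble BOD₅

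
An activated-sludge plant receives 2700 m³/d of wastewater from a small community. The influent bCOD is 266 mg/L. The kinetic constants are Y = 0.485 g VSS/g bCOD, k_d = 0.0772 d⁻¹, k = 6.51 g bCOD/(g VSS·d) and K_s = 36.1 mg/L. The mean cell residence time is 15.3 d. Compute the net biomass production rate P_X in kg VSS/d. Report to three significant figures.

From the Monod/SRT balance for a CMAS, S = K_s·(1+k_d θ_c)/[θ_c·(Y k − k_d) − 1] = 36.1 × (1 + 0.0772 × 15.3) / [15.3 × (0.485 × 6.51 − 0.0772) − 1] = 78.74 / 46.13 = 1.707 mg/L.
Correct the yield for decay: Y_obs = Y/(1 + k_d θ_c) = 0.485 / (1 + 0.0772 × 15.3) = 0.485 / 2.181 = 0.2224.
ΔS = 266 − 1.71 = 264.3 mg/L, so the substrate removal rate is 2700 × 264.3/1000 = 713.6 kg bCOD/d.
P_X = Y_obs · Q(S₀ − S) = 0.2224 × 713.6 = 158.7 kg VSS/d.

P_X ≈ 159 kg VSS/d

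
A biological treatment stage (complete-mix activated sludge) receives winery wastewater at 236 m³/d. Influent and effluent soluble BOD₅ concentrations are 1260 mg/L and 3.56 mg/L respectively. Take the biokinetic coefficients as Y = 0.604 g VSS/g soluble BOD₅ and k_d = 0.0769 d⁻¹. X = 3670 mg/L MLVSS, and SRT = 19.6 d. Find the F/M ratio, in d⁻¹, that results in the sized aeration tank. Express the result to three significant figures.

F/M ≈ 0.212 d⁻¹

Rearranging the biomass balance for a CMAS with decay, V = Y·Q·ΔS·θ_c / [X·(1+k_d θ_c)] = 0.604 × 236 × (1260 − 3.56) × 19.6 / [3670 × (1 + 0.0769 × 19.6)] = 3.51×10^6 / 9202 = 381.5 m³.
F/M = applied load / biomass = Q·S₀/(V·X) = 236 × 1260 / (381.5 × 3670) = 0.2124 d⁻¹.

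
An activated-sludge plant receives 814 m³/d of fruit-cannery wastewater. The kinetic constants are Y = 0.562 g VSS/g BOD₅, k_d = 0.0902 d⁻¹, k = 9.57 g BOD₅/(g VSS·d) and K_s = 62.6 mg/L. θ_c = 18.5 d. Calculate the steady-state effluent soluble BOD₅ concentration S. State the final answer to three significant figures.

For a completely mixed reactor with recycle the Lawrence–McCarty relation gives S = K_s·(1 + k_d·θ_c) / [θ_c·(Y·k − k_d) − 1] = 62.6 × (1 + 0.0902 × 18.5) / [18.5 × (0.562 × 9.57 − 0.0902) − 1] = 167.1 / 96.83 = 1.725 mg/L.

S ≈ 1.73 mg/L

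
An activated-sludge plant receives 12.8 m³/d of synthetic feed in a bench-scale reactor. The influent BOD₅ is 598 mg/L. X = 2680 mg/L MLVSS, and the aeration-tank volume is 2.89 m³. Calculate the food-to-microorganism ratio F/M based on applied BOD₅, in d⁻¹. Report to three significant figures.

Food-to-microorganism ratio F/M = Q S₀ / (V X) = 12.8 × 598 / (2.890 × 2680) = 0.9883 d⁻¹.

F/M ≈ 0.988 d⁻¹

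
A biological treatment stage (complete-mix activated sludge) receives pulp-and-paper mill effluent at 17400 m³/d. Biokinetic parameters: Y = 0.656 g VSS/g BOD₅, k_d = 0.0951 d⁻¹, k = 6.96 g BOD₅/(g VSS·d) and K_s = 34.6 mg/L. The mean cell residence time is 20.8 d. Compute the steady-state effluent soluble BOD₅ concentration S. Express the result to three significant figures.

For a completely mixed reactor with recycle the Lawrence–McCarty relation gives S = K_s·(1 + k_d·θ_c) / [θ_c·(Y·k − k_d) − 1] = 34.6 × (1 + 0.0951 × 20.8) / [20.8 × (0.656 × 6.96 − 0.0951) − 1] = 103.0 / 91.99 = 1.120 mg/L.

S ≈ 1.12 mg/L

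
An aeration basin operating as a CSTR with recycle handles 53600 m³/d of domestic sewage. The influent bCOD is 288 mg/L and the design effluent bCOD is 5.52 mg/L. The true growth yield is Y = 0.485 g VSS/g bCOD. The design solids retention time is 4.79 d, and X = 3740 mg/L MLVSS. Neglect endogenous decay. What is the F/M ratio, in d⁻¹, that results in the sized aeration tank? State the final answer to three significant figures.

V·X = Y·Q·ΔS·θ_c gives V = 0.485 × 53600 × (288 − 5.52) × 4.79 / 3740 = 9405 m³.
F/M = applied load / biomass = Q·S₀/(V·X) = 53600 × 288 / (9405 × 3740) = 0.4389 d⁻¹.

F/M ≈ 0.439 d⁻¹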